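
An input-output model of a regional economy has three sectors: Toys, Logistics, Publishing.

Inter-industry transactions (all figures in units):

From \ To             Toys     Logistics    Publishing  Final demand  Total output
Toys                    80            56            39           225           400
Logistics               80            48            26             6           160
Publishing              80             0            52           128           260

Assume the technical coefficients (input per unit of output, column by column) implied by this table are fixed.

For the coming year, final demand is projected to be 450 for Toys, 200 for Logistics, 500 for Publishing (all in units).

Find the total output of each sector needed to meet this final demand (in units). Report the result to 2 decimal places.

Technical coefficients a_ij = z_ij / X_j:
  a_TT = 80/400 = 0.20, a_LT = 80/400 = 0.20, a_PT = 80/400 = 0.20
  a_TL = 56/160 = 0.35, a_LL = 48/160 = 0.30, a_PL = 0/160 = 0.00
  a_TP = 39/260 = 0.15, a_LP = 26/260 = 0.10, a_PP = 52/260 = 0.20
I − A =
  [   0.80    -0.35    -0.15]
  [  -0.20     0.70    -0.10]
  [  -0.20     0.00     0.80]
Cofactors of I−A, C_ij = (−1)^(i+j)·(minor ij) (rows/columns in the sector order above):
  C_11 = (0.70)(0.80) − (-0.10)(0.00) = 0.5600
  C_12 = −[(-0.20)(0.80) − (-0.10)(-0.20)] = 0.1800
  C_13 = (-0.20)(0.00) − (0.70)(-0.20) = 0.1400
  C_21 = −[(-0.35)(0.80) − (-0.15)(0.00)] = 0.2800
  C_22 = (0.80)(0.80) − (-0.15)(-0.20) = 0.6100
  C_23 = −[(0.80)(0.00) − (-0.35)(-0.20)] = 0.0700
  C_31 = (-0.35)(-0.10) − (-0.15)(0.70) = 0.1400
  C_32 = −[(0.80)(-0.10) − (-0.15)(-0.20)] = 0.1100
  C_33 = (0.80)(0.70) − (-0.35)(-0.20) = 0.4900
det(I−A) = Σ_j (I−A)_1j·C_1j = (0.80)(0.5600) + (-0.35)(0.1800) + (-0.15)(0.1400) = 0.3640
adj(I−A) = Cᵀ =
  [ 0.5600   0.2800   0.1400]
  [ 0.1800   0.6100   0.1100]
  [ 0.1400   0.0700   0.4900]
(I − A)⁻¹ = adj(I−A) / det(I−A) ≈
  [   1.5385     0.7692     0.3846]
  [   0.4945     1.6758     0.3022]
  [   0.3846     0.1923     1.3462]
x = (I − A)⁻¹ d = adj(I−A)·d / det(I−A), with det(I−A) = 0.3640:
  x_T = (0.5600·450 + 0.2800·200 + 0.1400·500) / 0.3640 = 378.00 / 0.3640 ≈ 1038.46
  x_L = (0.1800·450 + 0.6100·200 + 0.1100·500) / 0.3640 = 258.00 / 0.3640 ≈ 708.79
  x_P = (0.1400·450 + 0.0700·200 + 0.4900·500) / 0.3640 = 322.00 / 0.3640 ≈ 884.62

x_T = 1038.46, x_L = 708.79, x_P = 884.62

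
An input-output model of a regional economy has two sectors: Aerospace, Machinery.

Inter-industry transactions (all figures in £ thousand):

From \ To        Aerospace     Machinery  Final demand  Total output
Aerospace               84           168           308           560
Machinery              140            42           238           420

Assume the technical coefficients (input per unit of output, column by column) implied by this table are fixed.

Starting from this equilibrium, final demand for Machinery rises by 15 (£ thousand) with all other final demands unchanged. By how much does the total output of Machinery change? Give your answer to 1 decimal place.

Δx_M = 19.2

Technical coefficients a_ij = z_ij / X_j:
  a_AA = 84/560 = 0.15, a_MA = 140/560 = 0.25
  a_AM = 168/420 = 0.40, a_MM = 42/420 = 0.10
I − A =
  [   0.85    -0.40]
  [  -0.25     0.90]
det(I−A) = (0.85)(0.90) − (-0.40)(-0.25) = 0.6650
adj(I−A) = [[0.90, 0.40], [0.25, 0.85]]
(I − A)⁻¹ = adj(I−A) / det(I−A) ≈
  [   1.3534     0.6015]
  [   0.3759     1.2782]
Δx = (I − A)⁻¹ Δd with Δd having +15 in the Machinery component and 0 elsewhere.
So Δx_M = L_MM · (+15), where L_MM = adj(I−A)_MM / det(I−A) = 0.85 / 0.6650.
Δx_M = 0.85 × (+15) / 0.6650 = 12.75 / 0.6650 ≈ 19.2.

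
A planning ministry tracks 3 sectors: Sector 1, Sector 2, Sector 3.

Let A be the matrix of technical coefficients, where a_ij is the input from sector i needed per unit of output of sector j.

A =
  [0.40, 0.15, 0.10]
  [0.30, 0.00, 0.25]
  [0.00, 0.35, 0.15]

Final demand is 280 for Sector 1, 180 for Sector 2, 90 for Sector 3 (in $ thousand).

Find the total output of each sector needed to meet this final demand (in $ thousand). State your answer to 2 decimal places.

x_1 = 624.16, x_2 = 438.90, x_3 = 286.61

I − A =
  [   0.60    -0.15    -0.10]
  [  -0.30     1.00    -0.25]
  [   0.00    -0.35     0.85]
Cofactors of I−A, C_ij = (−1)^(i+j)·(minor ij) (rows/columns in the sector order above):
  C_11 = (1.00)(0.85) − (-0.25)(-0.35) = 0.7625
  C_12 = −[(-0.30)(0.85) − (-0.25)(0.00)] = 0.2550
  C_13 = (-0.30)(-0.35) − (1.00)(0.00) = 0.1050
  C_21 = −[(-0.15)(0.85) − (-0.10)(-0.35)] = 0.1625
  C_22 = (0.60)(0.85) − (-0.10)(0.00) = 0.5100
  C_23 = −[(0.60)(-0.35) − (-0.15)(0.00)] = 0.2100
  C_31 = (-0.15)(-0.25) − (-0.10)(1.00) = 0.1375
  C_32 = −[(0.60)(-0.25) − (-0.10)(-0.30)] = 0.1800
  C_33 = (0.60)(1.00) − (-0.15)(-0.30) = 0.5550
det(I−A) = Σ_j (I−A)_1j·C_1j = (0.60)(0.7625) + (-0.15)(0.2550) + (-0.10)(0.1050) = 0.40875
adj(I−A) = Cᵀ =
  [ 0.7625   0.1625   0.1375]
  [ 0.2550   0.5100   0.1800]
  [ 0.1050   0.2100   0.5550]
(I − A)⁻¹ = adj(I−A) / det(I−A) ≈
  [   1.8654     0.3976     0.3364]
  [   0.6239     1.2477     0.4404]
  [   0.2569     0.5138     1.3578]
x = (I − A)⁻¹ d = adj(I−A)·d / det(I−A), with det(I−A) = 0.40875:
  x_1 = (0.7625·280 + 0.1625·180 + 0.1375·90) / 0.40875 = 255.125 / 0.40875 ≈ 624.16
  x_2 = (0.2550·280 + 0.5100·180 + 0.1800·90) / 0.40875 = 179.40 / 0.40875 ≈ 438.90
  x_3 = (0.1050·280 + 0.2100·180 + 0.5550·90) / 0.40875 = 117.15 / 0.40875 ≈ 286.61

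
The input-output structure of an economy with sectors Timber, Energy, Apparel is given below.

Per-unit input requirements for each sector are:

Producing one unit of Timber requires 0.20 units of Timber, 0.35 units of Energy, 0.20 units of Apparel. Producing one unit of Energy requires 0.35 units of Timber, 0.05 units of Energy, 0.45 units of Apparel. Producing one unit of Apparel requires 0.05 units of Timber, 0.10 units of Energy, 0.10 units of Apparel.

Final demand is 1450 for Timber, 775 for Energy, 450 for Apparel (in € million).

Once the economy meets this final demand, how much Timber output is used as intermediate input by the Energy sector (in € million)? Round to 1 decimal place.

I − A =
  [   0.80    -0.35    -0.05]
  [  -0.35     0.95    -0.10]
  [  -0.20    -0.45     0.90]
Cofactors of I−A, C_ij = (−1)^(i+j)·(minor ij) (rows/columns in the sector order above):
  C_11 = (0.95)(0.90) − (-0.10)(-0.45) = 0.8100
  C_12 = −[(-0.35)(0.90) − (-0.10)(-0.20)] = 0.3350
  C_13 = (-0.35)(-0.45) − (0.95)(-0.20) = 0.3475
  C_21 = −[(-0.35)(0.90) − (-0.05)(-0.45)] = 0.3375
  C_22 = (0.80)(0.90) − (-0.05)(-0.20) = 0.7100
  C_23 = −[(0.80)(-0.45) − (-0.35)(-0.20)] = 0.4300
  C_31 = (-0.35)(-0.10) − (-0.05)(0.95) = 0.0825
  C_32 = −[(0.80)(-0.10) − (-0.05)(-0.35)] = 0.0975
  C_33 = (0.80)(0.95) − (-0.35)(-0.35) = 0.6375
det(I−A) = Σ_j (I−A)_1j·C_1j = (0.80)(0.8100) + (-0.35)(0.3350) + (-0.05)(0.3475) = 0.513375
adj(I−A) = Cᵀ =
  [ 0.8100   0.3375   0.0825]
  [ 0.3350   0.7100   0.0975]
  [ 0.3475   0.4300   0.6375]
(I − A)⁻¹ = adj(I−A) / det(I−A) ≈
  [   1.5778     0.6574     0.1607]
  [   0.6525     1.3830     0.1899]
  [   0.6769     0.8376     1.2418]
First solve x = (I − A)⁻¹ d = adj(I−A)·d / det(I−A); in particular x_E = (0.3350·1450 + 0.7100·775 + 0.0975·450) / 0.513375 = 1079.875 / 0.513375 ≈ 2103.482.
Intermediate flow from T to E: z_TE = a_TE · x_E = 0.35 × 1079.875 / 0.513375 = 377.95625 / 0.513375 ≈ 736.2.

z_TE = 736.2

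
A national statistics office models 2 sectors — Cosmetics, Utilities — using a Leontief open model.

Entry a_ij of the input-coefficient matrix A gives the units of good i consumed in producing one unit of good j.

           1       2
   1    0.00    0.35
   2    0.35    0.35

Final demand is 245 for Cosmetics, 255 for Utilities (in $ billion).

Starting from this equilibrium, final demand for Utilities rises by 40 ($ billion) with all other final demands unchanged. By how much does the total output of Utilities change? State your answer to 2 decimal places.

I − A =
  [   1.00    -0.35]
  [  -0.35     0.65]
det(I−A) = (1.00)(0.65) − (-0.35)(-0.35) = 0.5275
adj(I−A) = [[0.65, 0.35], [0.35, 1.00]]
(I − A)⁻¹ = adj(I−A) / det(I−A) ≈
  [   1.2322     0.6635]
  [   0.6635     1.8957]
Δx = (I − A)⁻¹ Δd with Δd having +40 in the Utilities component and 0 elsewhere.
So Δx_2 = L_22 · (+40), where L_22 = adj(I−A)_22 / det(I−A) = 1.00 / 0.5275.
Δx_2 = 1.00 × (+40) / 0.5275 = 40.00 / 0.5275 ≈ 75.83.

Δx_2 = 75.83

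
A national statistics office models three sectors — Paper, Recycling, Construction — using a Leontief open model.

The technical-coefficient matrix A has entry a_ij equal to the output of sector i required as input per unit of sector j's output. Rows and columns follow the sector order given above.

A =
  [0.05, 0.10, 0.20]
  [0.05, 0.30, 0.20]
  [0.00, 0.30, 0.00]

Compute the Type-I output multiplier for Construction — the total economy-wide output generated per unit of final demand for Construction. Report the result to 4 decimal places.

I − A =
  [   0.95    -0.10    -0.20]
  [  -0.05     0.70    -0.20]
  [   0.00    -0.30     1.00]
Cofactors of I−A, C_ij = (−1)^(i+j)·(minor ij) (rows/columns in the sector order above):
  C_11 = (0.70)(1.00) − (-0.20)(-0.30) = 0.6400
  C_12 = −[(-0.05)(1.00) − (-0.20)(0.00)] = 0.0500
  C_13 = (-0.05)(-0.30) − (0.70)(0.00) = 0.0150
  C_21 = −[(-0.10)(1.00) − (-0.20)(-0.30)] = 0.1600
  C_22 = (0.95)(1.00) − (-0.20)(0.00) = 0.9500
  C_23 = −[(0.95)(-0.30) − (-0.10)(0.00)] = 0.2850
  C_31 = (-0.10)(-0.20) − (-0.20)(0.70) = 0.1600
  C_32 = −[(0.95)(-0.20) − (-0.20)(-0.05)] = 0.2000
  C_33 = (0.95)(0.70) − (-0.10)(-0.05) = 0.6600
det(I−A) = Σ_j (I−A)_1j·C_1j = (0.95)(0.6400) + (-0.10)(0.0500) + (-0.20)(0.0150) = 0.6000
adj(I−A) = Cᵀ =
  [ 0.6400   0.1600   0.1600]
  [ 0.0500   0.9500   0.2000]
  [ 0.0150   0.2850   0.6600]
(I − A)⁻¹ = adj(I−A) / det(I−A) ≈
  [   1.06667     0.26667     0.26667]
  [   0.08333     1.58333     0.33333]
  [   0.02500     0.47500     1.10000]
The output multiplier for sector j is the column-j sum of the Leontief inverse (I − A)⁻¹ = adj(I−A) / det(I−A).
Column 3 of adj(I−A): (0.1600, 0.2000, 0.6600); det(I−A) = 0.6000.
m_3 = (0.1600 + 0.2000 + 0.6600) / 0.6000 = 1.02 / 0.6000 = 1.7000.

m_3 = 1.7000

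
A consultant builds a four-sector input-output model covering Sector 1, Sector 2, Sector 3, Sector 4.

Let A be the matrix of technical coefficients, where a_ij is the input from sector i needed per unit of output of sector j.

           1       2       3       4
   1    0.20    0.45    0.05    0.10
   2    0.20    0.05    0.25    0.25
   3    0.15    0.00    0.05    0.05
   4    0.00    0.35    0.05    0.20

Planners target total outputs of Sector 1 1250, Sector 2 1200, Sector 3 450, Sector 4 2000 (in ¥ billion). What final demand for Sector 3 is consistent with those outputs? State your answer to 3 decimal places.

d_3 = 140.000

I − A =
  [   0.80    -0.45    -0.05    -0.10]
  [  -0.20     0.95    -0.25    -0.25]
  [  -0.15     0.00     0.95    -0.05]
  [   0.00    -0.35    -0.05     0.80]
d = (I − A) x:
  d_1 = (+0.80)·1250 + (-0.45)·1200 + (-0.05)·450 + (-0.10)·2000 = 237.500
  d_2 = (-0.20)·1250 + (+0.95)·1200 + (-0.25)·450 + (-0.25)·2000 = 277.500
  d_3 = (-0.15)·1250 + (+0.00)·1200 + (+0.95)·450 + (-0.05)·2000 = 140.000
  d_4 = (+0.00)·1250 + (-0.35)·1200 + (-0.05)·450 + (+0.80)·2000 = 1157.500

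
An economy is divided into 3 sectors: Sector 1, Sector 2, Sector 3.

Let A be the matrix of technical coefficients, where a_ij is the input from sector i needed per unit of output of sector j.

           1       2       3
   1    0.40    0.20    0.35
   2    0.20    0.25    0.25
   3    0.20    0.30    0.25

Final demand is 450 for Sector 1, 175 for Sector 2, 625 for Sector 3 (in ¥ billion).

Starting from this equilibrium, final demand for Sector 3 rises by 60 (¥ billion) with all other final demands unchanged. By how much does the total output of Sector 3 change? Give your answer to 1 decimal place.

I − A =
  [   0.60    -0.20    -0.35]
  [  -0.20     0.75    -0.25]
  [  -0.20    -0.30     0.75]
Cofactors of I−A, C_ij = (−1)^(i+j)·(minor ij) (rows/columns in the sector order above):
  C_11 = (0.75)(0.75) − (-0.25)(-0.30) = 0.4875
  C_12 = −[(-0.20)(0.75) − (-0.25)(-0.20)] = 0.2000
  C_13 = (-0.20)(-0.30) − (0.75)(-0.20) = 0.2100
  C_21 = −[(-0.20)(0.75) − (-0.35)(-0.30)] = 0.2550
  C_22 = (0.60)(0.75) − (-0.35)(-0.20) = 0.3800
  C_23 = −[(0.60)(-0.30) − (-0.20)(-0.20)] = 0.2200
  C_31 = (-0.20)(-0.25) − (-0.35)(0.75) = 0.3125
  C_32 = −[(0.60)(-0.25) − (-0.35)(-0.20)] = 0.2200
  C_33 = (0.60)(0.75) − (-0.20)(-0.20) = 0.4100
det(I−A) = Σ_j (I−A)_1j·C_1j = (0.60)(0.4875) + (-0.20)(0.2000) + (-0.35)(0.2100) = 0.1790
adj(I−A) = Cᵀ =
  [ 0.4875   0.2550   0.3125]
  [ 0.2000   0.3800   0.2200]
  [ 0.2100   0.2200   0.4100]
(I − A)⁻¹ = adj(I−A) / det(I−A) ≈
  [   2.7235     1.4246     1.7458]
  [   1.1173     2.1229     1.2291]
  [   1.1732     1.2291     2.2905]
Δx = (I − A)⁻¹ Δd with Δd having +60 in the Sector 3 component and 0 elsewhere.
So Δx_3 = L_33 · (+60), where L_33 = adj(I−A)_33 / det(I−A) = 0.4100 / 0.1790.
Δx_3 = 0.4100 × (+60) / 0.1790 = 24.60 / 0.1790 ≈ 137.4.

Δx_3 = 137.4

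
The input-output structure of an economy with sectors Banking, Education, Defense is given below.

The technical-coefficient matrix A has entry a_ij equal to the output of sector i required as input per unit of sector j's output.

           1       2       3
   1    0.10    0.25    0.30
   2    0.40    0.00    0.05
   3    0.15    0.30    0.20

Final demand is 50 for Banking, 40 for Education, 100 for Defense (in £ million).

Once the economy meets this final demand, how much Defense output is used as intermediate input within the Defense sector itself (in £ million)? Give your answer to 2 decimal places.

z_33 = 38.92

I − A =
  [   0.90    -0.25    -0.30]
  [  -0.40     1.00    -0.05]
  [  -0.15    -0.30     0.80]
Cofactors of I−A, C_ij = (−1)^(i+j)·(minor ij) (rows/columns in the sector order above):
  C_11 = (1.00)(0.80) − (-0.05)(-0.30) = 0.7850
  C_12 = −[(-0.40)(0.80) − (-0.05)(-0.15)] = 0.3275
  C_13 = (-0.40)(-0.30) − (1.00)(-0.15) = 0.2700
  C_21 = −[(-0.25)(0.80) − (-0.30)(-0.30)] = 0.2900
  C_22 = (0.90)(0.80) − (-0.30)(-0.15) = 0.6750
  C_23 = −[(0.90)(-0.30) − (-0.25)(-0.15)] = 0.3075
  C_31 = (-0.25)(-0.05) − (-0.30)(1.00) = 0.3125
  C_32 = −[(0.90)(-0.05) − (-0.30)(-0.40)] = 0.1650
  C_33 = (0.90)(1.00) − (-0.25)(-0.40) = 0.8000
det(I−A) = Σ_j (I−A)_1j·C_1j = (0.90)(0.7850) + (-0.25)(0.3275) + (-0.30)(0.2700) = 0.543625
adj(I−A) = Cᵀ =
  [ 0.7850   0.2900   0.3125]
  [ 0.3275   0.6750   0.1650]
  [ 0.2700   0.3075   0.8000]
(I − A)⁻¹ = adj(I−A) / det(I−A) ≈
  [   1.4440     0.5335     0.5748]
  [   0.6024     1.2417     0.3035]
  [   0.4967     0.5656     1.4716]
First solve x = (I − A)⁻¹ d = adj(I−A)·d / det(I−A); in particular x_3 = (0.2700·50 + 0.3075·40 + 0.8000·100) / 0.543625 = 105.80 / 0.543625 ≈ 194.6195.
Intermediate flow from 3 to 3: z_33 = a_33 · x_3 = 0.20 × 105.80 / 0.543625 = 21.16 / 0.543625 ≈ 38.92.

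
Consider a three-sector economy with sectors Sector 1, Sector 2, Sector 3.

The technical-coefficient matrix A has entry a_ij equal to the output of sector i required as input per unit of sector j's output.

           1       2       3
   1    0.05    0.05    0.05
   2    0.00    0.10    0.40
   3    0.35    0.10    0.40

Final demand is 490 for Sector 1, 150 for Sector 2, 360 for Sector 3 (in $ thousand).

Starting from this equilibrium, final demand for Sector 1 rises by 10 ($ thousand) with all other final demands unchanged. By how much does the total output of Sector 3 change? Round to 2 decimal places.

Δx_3 = 6.97

I − A =
  [   0.95    -0.05    -0.05]
  [   0.00     0.90    -0.40]
  [  -0.35    -0.10     0.60]
Cofactors of I−A, C_ij = (−1)^(i+j)·(minor ij) (rows/columns in the sector order above):
  C_11 = (0.90)(0.60) − (-0.40)(-0.10) = 0.5000
  C_12 = −[(0.00)(0.60) − (-0.40)(-0.35)] = 0.1400
  C_13 = (0.00)(-0.10) − (0.90)(-0.35) = 0.3150
  C_21 = −[(-0.05)(0.60) − (-0.05)(-0.10)] = 0.0350
  C_22 = (0.95)(0.60) − (-0.05)(-0.35) = 0.5525
  C_23 = −[(0.95)(-0.10) − (-0.05)(-0.35)] = 0.1125
  C_31 = (-0.05)(-0.40) − (-0.05)(0.90) = 0.0650
  C_32 = −[(0.95)(-0.40) − (-0.05)(0.00)] = 0.3800
  C_33 = (0.95)(0.90) − (-0.05)(0.00) = 0.8550
det(I−A) = Σ_j (I−A)_1j·C_1j = (0.95)(0.5000) + (-0.05)(0.1400) + (-0.05)(0.3150) = 0.45225
adj(I−A) = Cᵀ =
  [ 0.5000   0.0350   0.0650]
  [ 0.1400   0.5525   0.3800]
  [ 0.3150   0.1125   0.8550]
(I − A)⁻¹ = adj(I−A) / det(I−A) ≈
  [   1.1056     0.0774     0.1437]
  [   0.3096     1.2217     0.8402]
  [   0.6965     0.2488     1.8905]
Δx = (I − A)⁻¹ Δd with Δd having +10 in the Sector 1 component and 0 elsewhere.
So Δx_3 = L_31 · (+10), where L_31 = adj(I−A)_31 / det(I−A) = 0.3150 / 0.45225.
Δx_3 = 0.3150 × (+10) / 0.45225 = 3.15 / 0.45225 ≈ 6.97.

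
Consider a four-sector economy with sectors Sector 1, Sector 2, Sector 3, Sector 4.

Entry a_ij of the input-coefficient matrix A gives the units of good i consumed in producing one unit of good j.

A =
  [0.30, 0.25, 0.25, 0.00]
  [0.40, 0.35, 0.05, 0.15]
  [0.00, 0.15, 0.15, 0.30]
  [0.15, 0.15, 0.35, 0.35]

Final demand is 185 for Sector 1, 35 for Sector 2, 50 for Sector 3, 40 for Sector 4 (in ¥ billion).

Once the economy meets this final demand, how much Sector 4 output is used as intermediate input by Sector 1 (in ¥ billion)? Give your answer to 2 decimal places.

I − A =
  [   0.70    -0.25    -0.25     0.00]
  [  -0.40     0.65    -0.05    -0.15]
  [   0.00    -0.15     0.85    -0.30]
  [  -0.15    -0.15    -0.35     0.65]
Compute the cofactors C_ij = (−1)^(i+j)·(3×3 minor ij) of I−A; the adjugate is their transpose:
adj(I−A) = Cᵀ =
  [ 0.256750   0.147500   0.121250   0.090000]
  [ 0.200375   0.302000   0.130125   0.129750]
  [ 0.089625   0.111000   0.209375   0.122250]
  [ 0.153750   0.163500   0.170750   0.281500]
det(I−A) = Σ_j (I−A)_1j·C_1j = (0.70)(0.256750) + (-0.25)(0.200375) + (-0.25)(0.089625) + (0.00)(0.153750) = 0.107225
(I − A)⁻¹ = adj(I−A) / det(I−A) ≈
  [   2.3945     1.3756     1.1308     0.8394]
  [   1.8687     2.8165     1.2136     1.2101]
  [   0.8359     1.0352     1.9527     1.1401]
  [   1.4339     1.5248     1.5924     2.6253]
First solve x = (I − A)⁻¹ d = adj(I−A)·d / det(I−A); in particular x_1 = (0.256750·185 + 0.147500·35 + 0.121250·50 + 0.090000·40) / 0.107225 = 62.32375 / 0.107225 ≈ 581.2427.
Intermediate flow from 4 to 1: z_41 = a_41 · x_1 = 0.15 × 62.32375 / 0.107225 = 9.3485625 / 0.107225 ≈ 87.19.

z_41 = 87.19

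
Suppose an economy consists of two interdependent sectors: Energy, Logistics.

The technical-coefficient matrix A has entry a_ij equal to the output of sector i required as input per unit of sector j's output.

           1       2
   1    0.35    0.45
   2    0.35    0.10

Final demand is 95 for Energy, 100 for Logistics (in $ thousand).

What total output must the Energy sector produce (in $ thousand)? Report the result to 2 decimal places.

I − A =
  [   0.65    -0.45]
  [  -0.35     0.90]
det(I−A) = (0.65)(0.90) − (-0.45)(-0.35) = 0.4275
adj(I−A) = [[0.90, 0.45], [0.35, 0.65]]
(I − A)⁻¹ = adj(I−A) / det(I−A) ≈
  [   2.1053     1.0526]
  [   0.8187     1.5205]
x = (I − A)⁻¹ d = adj(I−A)·d / det(I−A), with det(I−A) = 0.4275:
  x_1 = (0.90·95 + 0.45·100) / 0.4275 = 130.50 / 0.4275 ≈ 305.26
  x_2 = (0.35·95 + 0.65·100) / 0.4275 = 98.25 / 0.4275 ≈ 229.82

x_1 = 305.26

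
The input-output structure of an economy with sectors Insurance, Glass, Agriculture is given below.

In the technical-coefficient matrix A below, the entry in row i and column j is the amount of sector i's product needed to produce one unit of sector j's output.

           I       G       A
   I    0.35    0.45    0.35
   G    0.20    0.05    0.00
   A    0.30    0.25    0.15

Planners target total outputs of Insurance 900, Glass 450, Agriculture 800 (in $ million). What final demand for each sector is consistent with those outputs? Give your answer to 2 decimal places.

I − A =
  [   0.65    -0.45    -0.35]
  [  -0.20     0.95     0.00]
  [  -0.30    -0.25     0.85]
d = (I − A) x:
  d_I = (+0.65)·900 + (-0.45)·450 + (-0.35)·800 = 102.50
  d_G = (-0.20)·900 + (+0.95)·450 + (+0.00)·800 = 247.50
  d_A = (-0.30)·900 + (-0.25)·450 + (+0.85)·800 = 297.50

d_I = 102.50, d_G = 247.50, d_A = 297.50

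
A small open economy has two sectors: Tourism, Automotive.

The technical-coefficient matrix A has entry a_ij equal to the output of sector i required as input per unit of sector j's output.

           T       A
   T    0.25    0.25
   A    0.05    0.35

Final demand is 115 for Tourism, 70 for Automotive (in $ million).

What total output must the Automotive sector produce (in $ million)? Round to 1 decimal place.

x_A = 122.6

I − A =
  [   0.75    -0.25]
  [  -0.05     0.65]
det(I−A) = (0.75)(0.65) − (-0.25)(-0.05) = 0.4750
adj(I−A) = [[0.65, 0.25], [0.05, 0.75]]
(I − A)⁻¹ = adj(I−A) / det(I−A) ≈
  [   1.3684     0.5263]
  [   0.1053     1.5789]
x = (I − A)⁻¹ d = adj(I−A)·d / det(I−A), with det(I−A) = 0.4750:
  x_T = (0.65·115 + 0.25·70) / 0.4750 = 92.25 / 0.4750 ≈ 194.2
  x_A = (0.05·115 + 0.75·70) / 0.4750 = 58.25 / 0.4750 ≈ 122.6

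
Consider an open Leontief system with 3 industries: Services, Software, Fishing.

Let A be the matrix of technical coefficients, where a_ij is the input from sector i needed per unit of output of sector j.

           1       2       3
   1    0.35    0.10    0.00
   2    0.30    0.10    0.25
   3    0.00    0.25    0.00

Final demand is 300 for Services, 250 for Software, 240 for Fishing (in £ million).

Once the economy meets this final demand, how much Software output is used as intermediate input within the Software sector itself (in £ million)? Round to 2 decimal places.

I − A =
  [   0.65    -0.10     0.00]
  [  -0.30     0.90    -0.25]
  [   0.00    -0.25     1.00]
Cofactors of I−A, C_ij = (−1)^(i+j)·(minor ij) (rows/columns in the sector order above):
  C_11 = (0.90)(1.00) − (-0.25)(-0.25) = 0.8375
  C_12 = −[(-0.30)(1.00) − (-0.25)(0.00)] = 0.3000
  C_13 = (-0.30)(-0.25) − (0.90)(0.00) = 0.0750
  C_21 = −[(-0.10)(1.00) − (0.00)(-0.25)] = 0.1000
  C_22 = (0.65)(1.00) − (0.00)(0.00) = 0.6500
  C_23 = −[(0.65)(-0.25) − (-0.10)(0.00)] = 0.1625
  C_31 = (-0.10)(-0.25) − (0.00)(0.90) = 0.0250
  C_32 = −[(0.65)(-0.25) − (0.00)(-0.30)] = 0.1625
  C_33 = (0.65)(0.90) − (-0.10)(-0.30) = 0.5550
det(I−A) = Σ_j (I−A)_1j·C_1j = (0.65)(0.8375) + (-0.10)(0.3000) + (0.00)(0.0750) = 0.514375
adj(I−A) = Cᵀ =
  [ 0.8375   0.1000   0.0250]
  [ 0.3000   0.6500   0.1625]
  [ 0.0750   0.1625   0.5550]
(I − A)⁻¹ = adj(I−A) / det(I−A) ≈
  [   1.6282     0.1944     0.0486]
  [   0.5832     1.2637     0.3159]
  [   0.1458     0.3159     1.0790]
First solve x = (I − A)⁻¹ d = adj(I−A)·d / det(I−A); in particular x_2 = (0.3000·300 + 0.6500·250 + 0.1625·240) / 0.514375 = 291.50 / 0.514375 ≈ 566.7072.
Intermediate flow from 2 to 2: z_22 = a_22 · x_2 = 0.10 × 291.50 / 0.514375 = 29.15 / 0.514375 ≈ 56.67.

z_22 = 56.67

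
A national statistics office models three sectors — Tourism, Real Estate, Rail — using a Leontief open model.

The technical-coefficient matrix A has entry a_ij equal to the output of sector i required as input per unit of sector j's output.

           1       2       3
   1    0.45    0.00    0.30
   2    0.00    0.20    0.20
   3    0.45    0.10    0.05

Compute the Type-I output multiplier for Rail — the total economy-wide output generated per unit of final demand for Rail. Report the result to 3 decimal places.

m_3 = 2.642

I − A =
  [   0.55     0.00    -0.30]
  [   0.00     0.80    -0.20]
  [  -0.45    -0.10     0.95]
Cofactors of I−A, C_ij = (−1)^(i+j)·(minor ij) (rows/columns in the sector order above):
  C_11 = (0.80)(0.95) − (-0.20)(-0.10) = 0.7400
  C_12 = −[(0.00)(0.95) − (-0.20)(-0.45)] = 0.0900
  C_13 = (0.00)(-0.10) − (0.80)(-0.45) = 0.3600
  C_21 = −[(0.00)(0.95) − (-0.30)(-0.10)] = 0.0300
  C_22 = (0.55)(0.95) − (-0.30)(-0.45) = 0.3875
  C_23 = −[(0.55)(-0.10) − (0.00)(-0.45)] = 0.0550
  C_31 = (0.00)(-0.20) − (-0.30)(0.80) = 0.2400
  C_32 = −[(0.55)(-0.20) − (-0.30)(0.00)] = 0.1100
  C_33 = (0.55)(0.80) − (0.00)(0.00) = 0.4400
det(I−A) = Σ_j (I−A)_1j·C_1j = (0.55)(0.7400) + (0.00)(0.0900) + (-0.30)(0.3600) = 0.2990
adj(I−A) = Cᵀ =
  [ 0.7400   0.0300   0.2400]
  [ 0.0900   0.3875   0.1100]
  [ 0.3600   0.0550   0.4400]
(I − A)⁻¹ = adj(I−A) / det(I−A) ≈
  [   2.4749     0.1003     0.8027]
  [   0.3010     1.2960     0.3679]
  [   1.2040     0.1839     1.4716]
The output multiplier for sector j is the column-j sum of the Leontief inverse (I − A)⁻¹ = adj(I−A) / det(I−A).
Column 3 of adj(I−A): (0.2400, 0.1100, 0.4400); det(I−A) = 0.2990.
m_3 = (0.2400 + 0.1100 + 0.4400) / 0.2990 = 0.79 / 0.2990 ≈ 2.642.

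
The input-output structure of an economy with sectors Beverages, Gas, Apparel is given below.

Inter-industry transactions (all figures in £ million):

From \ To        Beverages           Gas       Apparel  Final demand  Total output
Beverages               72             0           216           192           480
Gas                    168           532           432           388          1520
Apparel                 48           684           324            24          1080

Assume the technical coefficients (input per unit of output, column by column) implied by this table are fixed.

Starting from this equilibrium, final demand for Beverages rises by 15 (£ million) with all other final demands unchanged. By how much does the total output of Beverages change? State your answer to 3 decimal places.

Technical coefficients a_ij = z_ij / X_j:
  a_11 = 72/480 = 0.15, a_21 = 168/480 = 0.35, a_31 = 48/480 = 0.10
  a_12 = 0/1520 = 0.00, a_22 = 532/1520 = 0.35, a_32 = 684/1520 = 0.45
  a_13 = 216/1080 = 0.20, a_23 = 432/1080 = 0.40, a_33 = 324/1080 = 0.30
I − A =
  [   0.85     0.00    -0.20]
  [  -0.35     0.65    -0.40]
  [  -0.10    -0.45     0.70]
Cofactors of I−A, C_ij = (−1)^(i+j)·(minor ij) (rows/columns in the sector order above):
  C_11 = (0.65)(0.70) − (-0.40)(-0.45) = 0.2750
  C_12 = −[(-0.35)(0.70) − (-0.40)(-0.10)] = 0.2850
  C_13 = (-0.35)(-0.45) − (0.65)(-0.10) = 0.2225
  C_21 = −[(0.00)(0.70) − (-0.20)(-0.45)] = 0.0900
  C_22 = (0.85)(0.70) − (-0.20)(-0.10) = 0.5750
  C_23 = −[(0.85)(-0.45) − (0.00)(-0.10)] = 0.3825
  C_31 = (0.00)(-0.40) − (-0.20)(0.65) = 0.1300
  C_32 = −[(0.85)(-0.40) − (-0.20)(-0.35)] = 0.4100
  C_33 = (0.85)(0.65) − (0.00)(-0.35) = 0.5525
det(I−A) = Σ_j (I−A)_1j·C_1j = (0.85)(0.2750) + (0.00)(0.2850) + (-0.20)(0.2225) = 0.18925
adj(I−A) = Cᵀ =
  [ 0.2750   0.0900   0.1300]
  [ 0.2850   0.5750   0.4100]
  [ 0.2225   0.3825   0.5525]
(I − A)⁻¹ = adj(I−A) / det(I−A) ≈
  [   1.4531     0.4756     0.6869]
  [   1.5059     3.0383     2.1664]
  [   1.1757     2.0211     2.9194]
Δx = (I − A)⁻¹ Δd with Δd having +15 in the Beverages component and 0 elsewhere.
So Δx_1 = L_11 · (+15), where L_11 = adj(I−A)_11 / det(I−A) = 0.2750 / 0.18925.
Δx_1 = 0.2750 × (+15) / 0.18925 = 4.125 / 0.18925 ≈ 21.797.

Δx_1 = 21.797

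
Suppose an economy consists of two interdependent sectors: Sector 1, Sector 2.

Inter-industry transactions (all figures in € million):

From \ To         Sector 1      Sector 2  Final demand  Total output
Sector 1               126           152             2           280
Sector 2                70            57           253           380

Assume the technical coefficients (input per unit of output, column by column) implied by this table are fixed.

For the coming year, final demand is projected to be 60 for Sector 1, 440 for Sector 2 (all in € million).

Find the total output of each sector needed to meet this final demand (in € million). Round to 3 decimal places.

Technical coefficients a_ij = z_ij / X_j:
  a_11 = 126/280 = 0.45, a_21 = 70/280 = 0.25
  a_12 = 152/380 = 0.40, a_22 = 57/380 = 0.15
I − A =
  [   0.55    -0.40]
  [  -0.25     0.85]
det(I−A) = (0.55)(0.85) − (-0.40)(-0.25) = 0.3675
adj(I−A) = [[0.85, 0.40], [0.25, 0.55]]
(I − A)⁻¹ = adj(I−A) / det(I−A) ≈
  [   2.3129     1.0884]
  [   0.6803     1.4966]
x = (I − A)⁻¹ d = adj(I−A)·d / det(I−A), with det(I−A) = 0.3675:
  x_1 = (0.85·60 + 0.40·440) / 0.3675 = 227.00 / 0.3675 ≈ 617.687
  x_2 = (0.25·60 + 0.55·440) / 0.3675 = 257.00 / 0.3675 ≈ 699.320

x_1 = 617.687, x_2 = 699.320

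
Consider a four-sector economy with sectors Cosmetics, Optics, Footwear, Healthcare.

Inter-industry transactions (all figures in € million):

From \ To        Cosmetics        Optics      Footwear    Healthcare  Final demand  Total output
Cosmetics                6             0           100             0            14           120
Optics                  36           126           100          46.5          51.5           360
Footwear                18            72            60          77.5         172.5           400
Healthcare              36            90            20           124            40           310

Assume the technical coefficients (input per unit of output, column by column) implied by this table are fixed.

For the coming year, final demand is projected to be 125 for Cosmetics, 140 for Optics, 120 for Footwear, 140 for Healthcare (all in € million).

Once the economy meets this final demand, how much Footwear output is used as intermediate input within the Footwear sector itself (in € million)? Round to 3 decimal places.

z_FF = 87.048

Technical coefficients a_ij = z_ij / X_j:
  a_CC = 6/120 = 0.05, a_OC = 36/120 = 0.30, a_FC = 18/120 = 0.15, a_HC = 36/120 = 0.30
  a_CO = 0/360 = 0.00, a_OO = 126/360 = 0.35, a_FO = 72/360 = 0.20, a_HO = 90/360 = 0.25
  a_CF = 100/400 = 0.25, a_OF = 100/400 = 0.25, a_FF = 60/400 = 0.15, a_HF = 20/400 = 0.05
  a_CH = 0/310 = 0.00, a_OH = 46.5/310 = 0.15, a_FH = 77.5/310 = 0.25, a_HH = 124/310 = 0.40
I − A =
  [   0.95     0.00    -0.25     0.00]
  [  -0.30     0.65    -0.25    -0.15]
  [  -0.15    -0.20     0.85    -0.25]
  [  -0.30    -0.25    -0.05     0.60]
Compute the cofactors C_ij = (−1)^(i+j)·(3×3 minor ij) of I−A; the adjugate is their transpose:
adj(I−A) = Cᵀ =
  [ 0.244375   0.045625   0.088125   0.048125]
  [ 0.229875   0.431375   0.205875   0.193625]
  [ 0.165375   0.173375   0.334875   0.182875]
  [ 0.231750   0.217000   0.157750   0.438000]
det(I−A) = Σ_j (I−A)_1j·C_1j = (0.95)(0.244375) + (0.00)(0.229875) + (-0.25)(0.165375) + (0.00)(0.231750) = 0.1908125
(I − A)⁻¹ = adj(I−A) / det(I−A) ≈
  [   1.2807     0.2391     0.4618     0.2522]
  [   1.2047     2.2607     1.0789     1.0147]
  [   0.8667     0.9086     1.7550     0.9584]
  [   1.2145     1.1372     0.8267     2.2954]
First solve x = (I − A)⁻¹ d = adj(I−A)·d / det(I−A); in particular x_F = (0.165375·125 + 0.173375·140 + 0.334875·120 + 0.182875·140) / 0.1908125 = 110.731875 / 0.1908125 ≈ 580.31772.
Intermediate flow from F to F: z_FF = a_FF · x_F = 0.15 × 110.731875 / 0.1908125 = 16.60978125 / 0.1908125 ≈ 87.048.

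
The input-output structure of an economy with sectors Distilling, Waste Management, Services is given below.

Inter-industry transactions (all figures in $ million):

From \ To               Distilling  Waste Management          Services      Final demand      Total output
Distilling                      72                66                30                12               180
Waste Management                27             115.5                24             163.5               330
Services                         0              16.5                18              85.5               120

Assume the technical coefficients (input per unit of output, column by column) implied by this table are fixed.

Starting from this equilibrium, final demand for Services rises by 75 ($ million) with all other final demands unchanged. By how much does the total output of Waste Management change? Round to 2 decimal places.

Δx_W = 39.62

Technical coefficients a_ij = z_ij / X_j:
  a_DD = 72/180 = 0.40, a_WD = 27/180 = 0.15, a_SD = 0/180 = 0.00
  a_DW = 66/330 = 0.20, a_WW = 115.5/330 = 0.35, a_SW = 16.5/330 = 0.05
  a_DS = 30/120 = 0.25, a_WS = 24/120 = 0.20, a_SS = 18/120 = 0.15
I − A =
  [   0.60    -0.20    -0.25]
  [  -0.15     0.65    -0.20]
  [   0.00    -0.05     0.85]
Cofactors of I−A, C_ij = (−1)^(i+j)·(minor ij) (rows/columns in the sector order above):
  C_11 = (0.65)(0.85) − (-0.20)(-0.05) = 0.5425
  C_12 = −[(-0.15)(0.85) − (-0.20)(0.00)] = 0.1275
  C_13 = (-0.15)(-0.05) − (0.65)(0.00) = 0.0075
  C_21 = −[(-0.20)(0.85) − (-0.25)(-0.05)] = 0.1825
  C_22 = (0.60)(0.85) − (-0.25)(0.00) = 0.5100
  C_23 = −[(0.60)(-0.05) − (-0.20)(0.00)] = 0.0300
  C_31 = (-0.20)(-0.20) − (-0.25)(0.65) = 0.2025
  C_32 = −[(0.60)(-0.20) − (-0.25)(-0.15)] = 0.1575
  C_33 = (0.60)(0.65) − (-0.20)(-0.15) = 0.3600
det(I−A) = Σ_j (I−A)_1j·C_1j = (0.60)(0.5425) + (-0.20)(0.1275) + (-0.25)(0.0075) = 0.298125
adj(I−A) = Cᵀ =
  [ 0.5425   0.1825   0.2025]
  [ 0.1275   0.5100   0.1575]
  [ 0.0075   0.0300   0.3600]
(I − A)⁻¹ = adj(I−A) / det(I−A) ≈
  [   1.8197     0.6122     0.6792]
  [   0.4277     1.7107     0.5283]
  [   0.0252     0.1006     1.2075]
Δx = (I − A)⁻¹ Δd with Δd having +75 in the Services component and 0 elsewhere.
So Δx_W = L_WS · (+75), where L_WS = adj(I−A)_WS / det(I−A) = 0.1575 / 0.298125.
Δx_W = 0.1575 × (+75) / 0.298125 = 11.8125 / 0.298125 ≈ 39.62.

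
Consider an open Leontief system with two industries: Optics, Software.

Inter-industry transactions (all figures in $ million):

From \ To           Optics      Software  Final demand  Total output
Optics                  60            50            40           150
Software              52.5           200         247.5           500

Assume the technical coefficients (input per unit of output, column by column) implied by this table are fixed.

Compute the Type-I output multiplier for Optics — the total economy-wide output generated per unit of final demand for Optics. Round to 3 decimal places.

m_1 = 2.923

Technical coefficients a_ij = z_ij / X_j:
  a_11 = 60/150 = 0.40, a_21 = 52.5/150 = 0.35
  a_12 = 50/500 = 0.10, a_22 = 200/500 = 0.40
I − A =
  [   0.60    -0.10]
  [  -0.35     0.60]
det(I−A) = (0.60)(0.60) − (-0.10)(-0.35) = 0.3250
adj(I−A) = [[0.60, 0.10], [0.35, 0.60]]
(I − A)⁻¹ = adj(I−A) / det(I−A) ≈
  [   1.8462     0.3077]
  [   1.0769     1.8462]
The output multiplier for sector j is the column-j sum of the Leontief inverse (I − A)⁻¹ = adj(I−A) / det(I−A).
Column 1 of adj(I−A): (0.60, 0.35); det(I−A) = 0.3250.
m_1 = (0.60 + 0.35) / 0.3250 = 0.95 / 0.3250 ≈ 2.923.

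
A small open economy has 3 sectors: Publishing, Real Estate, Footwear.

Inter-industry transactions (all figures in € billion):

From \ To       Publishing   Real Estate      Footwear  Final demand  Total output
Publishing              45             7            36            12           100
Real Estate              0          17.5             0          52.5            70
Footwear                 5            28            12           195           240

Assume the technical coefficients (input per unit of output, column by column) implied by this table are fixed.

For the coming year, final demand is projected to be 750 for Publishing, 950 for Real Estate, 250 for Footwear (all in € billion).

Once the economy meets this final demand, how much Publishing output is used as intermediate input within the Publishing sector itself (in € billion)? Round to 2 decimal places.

Technical coefficients a_ij = z_ij / X_j:
  a_PP = 45/100 = 0.45, a_RP = 0/100 = 0.00, a_FP = 5/100 = 0.05
  a_PR = 7/70 = 0.10, a_RR = 17.5/70 = 0.25, a_FR = 28/70 = 0.40
  a_PF = 36/240 = 0.15, a_RF = 0/240 = 0.00, a_FF = 12/240 = 0.05
I − A =
  [   0.55    -0.10    -0.15]
  [   0.00     0.75     0.00]
  [  -0.05    -0.40     0.95]
Cofactors of I−A, C_ij = (−1)^(i+j)·(minor ij) (rows/columns in the sector order above):
  C_11 = (0.75)(0.95) − (0.00)(-0.40) = 0.7125
  C_12 = −[(0.00)(0.95) − (0.00)(-0.05)] = 0.0000
  C_13 = (0.00)(-0.40) − (0.75)(-0.05) = 0.0375
  C_21 = −[(-0.10)(0.95) − (-0.15)(-0.40)] = 0.1550
  C_22 = (0.55)(0.95) − (-0.15)(-0.05) = 0.5150
  C_23 = −[(0.55)(-0.40) − (-0.10)(-0.05)] = 0.2250
  C_31 = (-0.10)(0.00) − (-0.15)(0.75) = 0.1125
  C_32 = −[(0.55)(0.00) − (-0.15)(0.00)] = 0.0000
  C_33 = (0.55)(0.75) − (-0.10)(0.00) = 0.4125
det(I−A) = Σ_j (I−A)_1j·C_1j = (0.55)(0.7125) + (-0.10)(0.0000) + (-0.15)(0.0375) = 0.38625
adj(I−A) = Cᵀ =
  [ 0.7125   0.1550   0.1125]
  [ 0.0000   0.5150   0.0000]
  [ 0.0375   0.2250   0.4125]
(I − A)⁻¹ = adj(I−A) / det(I−A) ≈
  [   1.8447     0.4013     0.2913]
  [   0.0000     1.3333     0.0000]
  [   0.0971     0.5825     1.0680]
First solve x = (I − A)⁻¹ d = adj(I−A)·d / det(I−A); in particular x_P = (0.7125·750 + 0.1550·950 + 0.1125·250) / 0.38625 = 709.75 / 0.38625 ≈ 1837.5405.
Intermediate flow from P to P: z_PP = a_PP · x_P = 0.45 × 709.75 / 0.38625 = 319.3875 / 0.38625 ≈ 826.89.

z_PP = 826.89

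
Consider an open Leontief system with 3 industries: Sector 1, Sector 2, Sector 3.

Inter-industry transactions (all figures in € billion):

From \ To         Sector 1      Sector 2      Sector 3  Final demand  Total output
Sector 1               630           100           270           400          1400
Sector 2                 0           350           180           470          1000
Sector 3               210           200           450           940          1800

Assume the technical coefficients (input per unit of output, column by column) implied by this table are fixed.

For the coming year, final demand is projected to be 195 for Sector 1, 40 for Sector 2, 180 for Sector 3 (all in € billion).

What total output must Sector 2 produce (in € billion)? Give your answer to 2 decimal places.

Technical coefficients a_ij = z_ij / X_j:
  a_11 = 630/1400 = 0.45, a_21 = 0/1400 = 0.00, a_31 = 210/1400 = 0.15
  a_12 = 100/1000 = 0.10, a_22 = 350/1000 = 0.35, a_32 = 200/1000 = 0.20
  a_13 = 270/1800 = 0.15, a_23 = 180/1800 = 0.10, a_33 = 450/1800 = 0.25
I − A =
  [   0.55    -0.10    -0.15]
  [   0.00     0.65    -0.10]
  [  -0.15    -0.20     0.75]
Cofactors of I−A, C_ij = (−1)^(i+j)·(minor ij) (rows/columns in the sector order above):
  C_11 = (0.65)(0.75) − (-0.10)(-0.20) = 0.4675
  C_12 = −[(0.00)(0.75) − (-0.10)(-0.15)] = 0.0150
  C_13 = (0.00)(-0.20) − (0.65)(-0.15) = 0.0975
  C_21 = −[(-0.10)(0.75) − (-0.15)(-0.20)] = 0.1050
  C_22 = (0.55)(0.75) − (-0.15)(-0.15) = 0.3900
  C_23 = −[(0.55)(-0.20) − (-0.10)(-0.15)] = 0.1250
  C_31 = (-0.10)(-0.10) − (-0.15)(0.65) = 0.1075
  C_32 = −[(0.55)(-0.10) − (-0.15)(0.00)] = 0.0550
  C_33 = (0.55)(0.65) − (-0.10)(0.00) = 0.3575
det(I−A) = Σ_j (I−A)_1j·C_1j = (0.55)(0.4675) + (-0.10)(0.0150) + (-0.15)(0.0975) = 0.2410
adj(I−A) = Cᵀ =
  [ 0.4675   0.1050   0.1075]
  [ 0.0150   0.3900   0.0550]
  [ 0.0975   0.1250   0.3575]
(I − A)⁻¹ = adj(I−A) / det(I−A) ≈
  [   1.9398     0.4357     0.4461]
  [   0.0622     1.6183     0.2282]
  [   0.4046     0.5187     1.4834]
x = (I − A)⁻¹ d = adj(I−A)·d / det(I−A), with det(I−A) = 0.2410:
  x_1 = (0.4675·195 + 0.1050·40 + 0.1075·180) / 0.2410 = 114.7125 / 0.2410 ≈ 475.99
  x_2 = (0.0150·195 + 0.3900·40 + 0.0550·180) / 0.2410 = 28.425 / 0.2410 ≈ 117.95
  x_3 = (0.0975·195 + 0.1250·40 + 0.3575·180) / 0.2410 = 88.3625 / 0.2410 ≈ 366.65

x_2 = 117.95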